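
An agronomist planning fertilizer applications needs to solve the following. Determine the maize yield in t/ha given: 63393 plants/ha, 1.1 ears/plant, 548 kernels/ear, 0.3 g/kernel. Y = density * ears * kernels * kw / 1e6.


Y = density * ears * kernels * kw
  = 63393 * 1.1 * 548 * 0.3 g/ha
  = 11463990.12 g/ha
  = 11463.99 kg/ha = 11.46 t/ha


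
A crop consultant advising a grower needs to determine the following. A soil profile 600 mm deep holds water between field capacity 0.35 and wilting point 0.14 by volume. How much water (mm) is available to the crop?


AW = (FC - WP) * D
   = (0.35 - 0.14) * 600
   = 0.21 * 600
   = 126 mm


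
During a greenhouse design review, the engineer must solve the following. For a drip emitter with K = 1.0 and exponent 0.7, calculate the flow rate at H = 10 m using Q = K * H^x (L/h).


Q = K * H^x
  = 1.0 * 10^0.7
  = 1.0 * 5.0119
  = 5.01 L/h


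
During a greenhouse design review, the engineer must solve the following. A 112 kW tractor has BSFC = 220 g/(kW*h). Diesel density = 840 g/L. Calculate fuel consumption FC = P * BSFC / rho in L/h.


FC = P * BSFC / rho_fuel
   = 112 * 220 / 840
   = 24640 / 840
   = 29.33 L/h


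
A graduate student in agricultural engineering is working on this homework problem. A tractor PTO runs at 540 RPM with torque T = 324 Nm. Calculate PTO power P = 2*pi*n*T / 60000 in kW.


P = 2*pi*n*T / 60000
  = 2*pi * 540 * 324 / 60000
  = 1099306.10 / 60000
  = 18.32 kW


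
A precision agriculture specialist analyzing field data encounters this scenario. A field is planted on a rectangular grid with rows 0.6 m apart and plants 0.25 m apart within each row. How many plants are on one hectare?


D = 10000 / (row_sp * plant_sp)
  = 10000 / (0.6 * 0.25)
  = 10000 / 0.1500
  = 66666.67 plants/ha


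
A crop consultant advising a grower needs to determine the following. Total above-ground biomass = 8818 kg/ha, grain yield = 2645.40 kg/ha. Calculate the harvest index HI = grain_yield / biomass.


HI = grain_yield / biomass
   = 2645.40 / 8818
   = 0.30


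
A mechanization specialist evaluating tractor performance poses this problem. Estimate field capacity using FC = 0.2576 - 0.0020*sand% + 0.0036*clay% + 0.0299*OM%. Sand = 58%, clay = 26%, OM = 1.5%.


FC = 0.2576 - 0.0020*58 + 0.0036*26 + 0.0299*1.5
   = 0.2576 - 0.1160 + 0.0936 + 0.0449
   = 0.2801


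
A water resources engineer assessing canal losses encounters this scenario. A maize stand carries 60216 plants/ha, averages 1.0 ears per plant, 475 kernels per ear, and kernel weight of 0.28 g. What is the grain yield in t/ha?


Y = density * ears * kernels * kw
  = 60216 * 1.0 * 475 * 0.28 g/ha
  = 8008728 g/ha
  = 8008.73 kg/ha = 8.01 t/ha


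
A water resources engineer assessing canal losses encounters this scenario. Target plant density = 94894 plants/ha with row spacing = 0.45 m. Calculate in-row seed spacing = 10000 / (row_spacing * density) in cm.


spacing = 10000 / (row_sp * density)
        = 10000 / (0.45 * 94894)
        = 10000 / 42702.30
        = 0.23418 m = 23.42 cm


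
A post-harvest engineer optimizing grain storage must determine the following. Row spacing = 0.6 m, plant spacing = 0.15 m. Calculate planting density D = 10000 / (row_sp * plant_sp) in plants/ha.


D = 10000 / (row_sp * plant_sp)
  = 10000 / (0.6 * 0.15)
  = 10000 / 0.0900
  = 111111.11 plants/ha


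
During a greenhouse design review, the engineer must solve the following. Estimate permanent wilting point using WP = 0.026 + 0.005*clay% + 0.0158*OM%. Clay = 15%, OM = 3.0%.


WP = 0.026 + 0.005*15 + 0.0158*3.0
   = 0.026 + 0.0750 + 0.0474
   = 0.1484


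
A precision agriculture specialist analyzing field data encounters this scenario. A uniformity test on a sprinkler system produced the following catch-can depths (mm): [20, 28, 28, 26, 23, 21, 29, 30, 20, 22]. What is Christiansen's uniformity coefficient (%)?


xbar = 247 / 10 = 24.700
sum|xi - xbar| = 35
CU = 100 * (1 - 35 / (10 * 24.700))
   = 100 * (1 - 0.1417)
   = 85.83%


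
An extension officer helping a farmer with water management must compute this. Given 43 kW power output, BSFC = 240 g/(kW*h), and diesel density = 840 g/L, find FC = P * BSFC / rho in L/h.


FC = P * BSFC / rho_fuel
   = 43 * 240 / 840
   = 10320 / 840
   = 12.29 L/h


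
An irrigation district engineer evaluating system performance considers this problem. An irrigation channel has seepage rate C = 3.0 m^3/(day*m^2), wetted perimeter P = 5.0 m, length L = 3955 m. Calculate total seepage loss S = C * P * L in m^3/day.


S = C * P * L
  = 3.0 * 5.0 * 3955
  = 59325 m^3/day


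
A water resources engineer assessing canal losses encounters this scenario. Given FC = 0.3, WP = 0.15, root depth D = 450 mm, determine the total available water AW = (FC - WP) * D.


AW = (FC - WP) * D
   = (0.3 - 0.15) * 450
   = 0.15 * 450
   = 67.50 mm


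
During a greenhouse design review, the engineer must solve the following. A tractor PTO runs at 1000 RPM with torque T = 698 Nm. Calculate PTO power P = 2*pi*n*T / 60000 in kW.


P = 2*pi*n*T / 60000
  = 2*pi * 1000 * 698 / 60000
  = 4385663.34 / 60000
  = 73.09 kW


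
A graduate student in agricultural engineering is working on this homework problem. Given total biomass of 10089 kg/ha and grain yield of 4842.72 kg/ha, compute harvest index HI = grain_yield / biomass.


HI = grain_yield / biomass
   = 4842.72 / 10089
   = 0.48


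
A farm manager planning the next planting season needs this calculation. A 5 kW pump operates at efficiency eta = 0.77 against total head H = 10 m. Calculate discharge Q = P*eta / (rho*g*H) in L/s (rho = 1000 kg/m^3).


Q = (P * 1000 * eta) / (rho * g * H)
  = (5 * 1000 * 0.77) / (1000 * 9.81 * 10)
  = 3850 / 98100
  = 0.03925 m^3/s = 39.25 L/s


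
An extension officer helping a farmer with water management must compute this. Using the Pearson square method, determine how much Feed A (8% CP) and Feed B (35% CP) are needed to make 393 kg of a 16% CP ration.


parts_A = CP_b - target = 35 - 16 = 19
parts_B = target - CP_a = 16 - 8 = 8
total_parts = 19 + 8 = 27
Feed A = 393 * 19 / 27 = 276.56 kg
Feed B = 393 * 8 / 27 = 116.44 kg

276.56 kg


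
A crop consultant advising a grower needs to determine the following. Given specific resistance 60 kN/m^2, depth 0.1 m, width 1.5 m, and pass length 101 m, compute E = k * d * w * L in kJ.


E = k * d * w * L
  = 60 * 0.1 * 1.5 * 101
  = 909 kJ


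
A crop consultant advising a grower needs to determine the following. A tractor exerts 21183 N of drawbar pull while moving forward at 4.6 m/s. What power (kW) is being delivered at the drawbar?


P = F * v / 1000
  = 21183 * 4.6 / 1000
  = 97441.80 / 1000
  = 97.44 kW


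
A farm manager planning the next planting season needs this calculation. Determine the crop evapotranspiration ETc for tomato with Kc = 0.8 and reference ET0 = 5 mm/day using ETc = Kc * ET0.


ETc = Kc * ET0
    = 0.8 * 5
    = 4 mm/day


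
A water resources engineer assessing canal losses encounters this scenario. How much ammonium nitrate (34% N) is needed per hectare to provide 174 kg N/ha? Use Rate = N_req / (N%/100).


Rate = N_required / (N_content / 100)
     = 174 / (34 / 100)
     = 174 / 0.34
     = 511.76 kg/ha


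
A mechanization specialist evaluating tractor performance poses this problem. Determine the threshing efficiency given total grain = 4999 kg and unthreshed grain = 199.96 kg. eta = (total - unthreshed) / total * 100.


eta = (total - unthreshed) / total * 100
    = (4999 - 199.96) / 4999 * 100
    = 4799.04 / 4999 * 100
    = 96%


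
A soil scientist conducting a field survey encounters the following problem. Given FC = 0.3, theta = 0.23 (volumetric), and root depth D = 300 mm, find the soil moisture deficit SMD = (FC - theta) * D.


SMD = (FC - theta) * D
    = (0.3 - 0.23) * 300
    = 0.070 * 300
    = 21 mm


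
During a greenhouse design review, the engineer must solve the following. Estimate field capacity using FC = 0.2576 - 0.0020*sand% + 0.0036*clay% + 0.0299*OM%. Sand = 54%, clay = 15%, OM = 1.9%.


FC = 0.2576 - 0.0020*54 + 0.0036*15 + 0.0299*1.9
   = 0.2576 - 0.1080 + 0.0540 + 0.0568
   = 0.2604


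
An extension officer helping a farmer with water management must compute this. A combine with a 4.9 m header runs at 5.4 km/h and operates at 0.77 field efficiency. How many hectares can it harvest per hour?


C = w * v * eta_f / 10
  = 4.9 * 5.4 * 0.77 / 10
  = 20.37 / 10
  = 2.04 ha/h


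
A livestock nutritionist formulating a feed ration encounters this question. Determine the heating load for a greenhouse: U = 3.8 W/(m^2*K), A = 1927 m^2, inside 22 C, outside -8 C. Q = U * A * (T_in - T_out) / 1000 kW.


dT = 22 - (-8) = 30 K
Q = U * A * dT
  = 3.8 * 1927 * 30
  = 219678 W = 219.68 kW


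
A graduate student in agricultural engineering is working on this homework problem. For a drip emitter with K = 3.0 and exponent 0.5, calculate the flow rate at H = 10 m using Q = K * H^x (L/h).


Q = K * H^x
  = 3.0 * 10^0.5
  = 3.0 * 3.1623
  = 9.49 L/h


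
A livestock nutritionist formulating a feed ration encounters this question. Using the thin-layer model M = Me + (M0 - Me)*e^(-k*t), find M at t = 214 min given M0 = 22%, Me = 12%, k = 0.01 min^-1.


M = Me + (M0 - Me) * e^(-k*t)
  = 12 + (22 - 12) * e^(-0.01*214)
  = 12 + 10 * e^(-2.140)
  = 12 + 10 * 0.11765
  = 12 + 1.1765
  = 13.18%


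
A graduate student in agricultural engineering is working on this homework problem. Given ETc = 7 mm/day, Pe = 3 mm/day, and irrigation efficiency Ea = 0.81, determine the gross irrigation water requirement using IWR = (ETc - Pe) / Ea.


IWR = (ETc - Pe) / Ea
    = (7 - 3) / 0.81
    = 4 / 0.81
    = 4.94 mm/day


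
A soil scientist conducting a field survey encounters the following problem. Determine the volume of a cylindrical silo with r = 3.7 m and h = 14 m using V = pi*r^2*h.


V = pi * r^2 * h
  = pi * 3.7^2 * 14
  = pi * 13.69 * 14
  = 602.12 m^3


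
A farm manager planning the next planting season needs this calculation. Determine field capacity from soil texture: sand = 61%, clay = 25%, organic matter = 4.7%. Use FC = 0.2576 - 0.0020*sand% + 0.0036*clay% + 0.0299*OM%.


FC = 0.2576 - 0.0020*61 + 0.0036*25 + 0.0299*4.7
   = 0.2576 - 0.1220 + 0.0900 + 0.1405
   = 0.3661


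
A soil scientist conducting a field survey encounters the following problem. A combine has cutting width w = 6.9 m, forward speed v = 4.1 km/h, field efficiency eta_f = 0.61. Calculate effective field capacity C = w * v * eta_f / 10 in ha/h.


C = w * v * eta_f / 10
  = 6.9 * 4.1 * 0.61 / 10
  = 17.26 / 10
  = 1.73 ha/h


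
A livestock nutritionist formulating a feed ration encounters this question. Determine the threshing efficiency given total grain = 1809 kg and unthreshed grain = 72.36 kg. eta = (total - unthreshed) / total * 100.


eta = (total - unthreshed) / total * 100
    = (1809 - 72.36) / 1809 * 100
    = 1736.64 / 1809 * 100
    = 96%


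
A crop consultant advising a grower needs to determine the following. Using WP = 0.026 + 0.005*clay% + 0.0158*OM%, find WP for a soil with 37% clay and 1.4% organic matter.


WP = 0.026 + 0.005*37 + 0.0158*1.4
   = 0.026 + 0.1850 + 0.0221
   = 0.2331


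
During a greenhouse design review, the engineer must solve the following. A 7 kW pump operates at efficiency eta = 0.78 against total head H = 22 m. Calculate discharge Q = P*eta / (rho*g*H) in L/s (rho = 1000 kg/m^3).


Q = (P * 1000 * eta) / (rho * g * H)
  = (7 * 1000 * 0.78) / (1000 * 9.81 * 22)
  = 5460 / 215820
  = 0.02530 m^3/s = 25.30 L/s


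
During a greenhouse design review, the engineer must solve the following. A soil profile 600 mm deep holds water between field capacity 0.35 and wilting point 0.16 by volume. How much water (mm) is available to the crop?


AW = (FC - WP) * D
   = (0.35 - 0.16) * 600
   = 0.19 * 600
   = 114 mm


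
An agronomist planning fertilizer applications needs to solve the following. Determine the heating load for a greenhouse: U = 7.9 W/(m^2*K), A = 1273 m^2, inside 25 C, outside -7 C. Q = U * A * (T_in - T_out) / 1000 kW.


dT = 25 - (-7) = 32 K
Q = U * A * dT
  = 7.9 * 1273 * 32
  = 321814.40 W = 321.81 kW


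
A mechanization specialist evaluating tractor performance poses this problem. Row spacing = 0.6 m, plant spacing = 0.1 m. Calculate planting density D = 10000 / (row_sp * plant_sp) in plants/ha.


D = 10000 / (row_sp * plant_sp)
  = 10000 / (0.6 * 0.1)
  = 10000 / 0.0600
  = 166666.67 plants/ha


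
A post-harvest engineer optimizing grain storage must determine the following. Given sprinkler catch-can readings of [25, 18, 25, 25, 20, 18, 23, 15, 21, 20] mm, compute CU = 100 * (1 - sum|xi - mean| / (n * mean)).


xbar = 210 / 10 = 21
sum|xi - xbar| = 28
CU = 100 * (1 - 28 / (10 * 21))
   = 100 * (1 - 0.1333)
   = 86.67%


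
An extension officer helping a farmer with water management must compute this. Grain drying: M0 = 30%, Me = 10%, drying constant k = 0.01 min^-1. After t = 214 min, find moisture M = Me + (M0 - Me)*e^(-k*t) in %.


M = Me + (M0 - Me) * e^(-k*t)
  = 10 + (30 - 10) * e^(-0.01*214)
  = 10 + 20 * e^(-2.140)
  = 10 + 20 * 0.11765
  = 10 + 2.3531
  = 12.35%


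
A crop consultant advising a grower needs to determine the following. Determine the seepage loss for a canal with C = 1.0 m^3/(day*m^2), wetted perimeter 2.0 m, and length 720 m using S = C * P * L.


S = C * P * L
  = 1.0 * 2.0 * 720
  = 1440 m^3/day


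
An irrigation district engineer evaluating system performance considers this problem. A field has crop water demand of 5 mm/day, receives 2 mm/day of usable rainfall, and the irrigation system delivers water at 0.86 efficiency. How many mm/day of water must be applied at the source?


IWR = (ETc - Pe) / Ea
    = (5 - 2) / 0.86
    = 3 / 0.86
    = 3.49 mm/day


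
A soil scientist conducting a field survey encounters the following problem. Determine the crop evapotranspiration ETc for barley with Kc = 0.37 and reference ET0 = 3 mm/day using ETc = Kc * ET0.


ETc = Kc * ET0
    = 0.37 * 3
    = 1.11 mm/day


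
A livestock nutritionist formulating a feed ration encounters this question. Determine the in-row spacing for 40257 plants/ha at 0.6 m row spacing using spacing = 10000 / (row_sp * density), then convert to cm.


spacing = 10000 / (row_sp * density)
        = 10000 / (0.6 * 40257)
        = 10000 / 24154.20
        = 0.41401 m = 41.40 cm


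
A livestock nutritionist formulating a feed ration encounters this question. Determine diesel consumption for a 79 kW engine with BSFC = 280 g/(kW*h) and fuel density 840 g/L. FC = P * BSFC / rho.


FC = P * BSFC / rho_fuel
   = 79 * 280 / 840
   = 22120 / 840
   = 26.33 L/h


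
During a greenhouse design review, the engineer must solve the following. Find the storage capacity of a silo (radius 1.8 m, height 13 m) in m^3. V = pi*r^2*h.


V = pi * r^2 * h
  = pi * 1.8^2 * 13
  = pi * 3.24 * 13
  = 132.32 m^3


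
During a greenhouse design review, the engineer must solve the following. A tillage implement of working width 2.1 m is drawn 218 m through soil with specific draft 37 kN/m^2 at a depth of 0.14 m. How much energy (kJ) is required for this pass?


E = k * d * w * L
  = 37 * 0.14 * 2.1 * 218
  = 2371.40 kJ


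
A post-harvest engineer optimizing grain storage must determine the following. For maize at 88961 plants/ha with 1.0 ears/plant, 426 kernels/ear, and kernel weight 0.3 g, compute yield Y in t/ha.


Y = density * ears * kernels * kw
  = 88961 * 1.0 * 426 * 0.3 g/ha
  = 11369215.80 g/ha
  = 11369.22 kg/ha = 11.37 t/ha


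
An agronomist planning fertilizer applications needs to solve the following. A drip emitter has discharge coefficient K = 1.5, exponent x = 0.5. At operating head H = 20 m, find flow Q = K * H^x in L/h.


Q = K * H^x
  = 1.5 * 20^0.5
  = 1.5 * 4.4721
  = 6.71 L/h


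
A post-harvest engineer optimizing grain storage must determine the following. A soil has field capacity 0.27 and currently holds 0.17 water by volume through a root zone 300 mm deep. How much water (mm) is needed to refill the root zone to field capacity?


SMD = (FC - theta) * D
    = (0.27 - 0.17) * 300
    = 0.100 * 300
    = 30 mm


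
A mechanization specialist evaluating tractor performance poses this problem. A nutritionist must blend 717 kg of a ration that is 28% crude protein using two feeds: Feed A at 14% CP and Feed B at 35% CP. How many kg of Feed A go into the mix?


parts_A = CP_b - target = 35 - 28 = 7
parts_B = target - CP_a = 28 - 14 = 14
total_parts = 7 + 14 = 21
Feed A = 717 * 7 / 21 = 239 kg
Feed B = 717 * 14 / 21 = 478 kg

239 kg


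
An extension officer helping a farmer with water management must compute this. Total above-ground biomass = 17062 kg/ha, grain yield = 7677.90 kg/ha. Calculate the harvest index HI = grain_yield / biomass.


HI = grain_yield / biomass
   = 7677.90 / 17062
   = 0.45


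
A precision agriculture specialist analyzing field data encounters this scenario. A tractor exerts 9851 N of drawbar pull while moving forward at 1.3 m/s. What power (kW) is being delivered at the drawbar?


P = F * v / 1000
  = 9851 * 1.3 / 1000
  = 12806.30 / 1000
  = 12.81 kW


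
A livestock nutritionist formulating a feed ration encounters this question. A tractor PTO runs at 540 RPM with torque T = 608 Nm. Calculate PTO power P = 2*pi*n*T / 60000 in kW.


P = 2*pi*n*T / 60000
  = 2*pi * 540 * 608 / 60000
  = 2062895.40 / 60000
  = 34.38 kW


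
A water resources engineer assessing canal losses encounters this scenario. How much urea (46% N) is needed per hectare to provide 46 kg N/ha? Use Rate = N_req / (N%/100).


Rate = N_required / (N_content / 100)
     = 46 / (46 / 100)
     = 46 / 0.46
     = 100 kg/ha


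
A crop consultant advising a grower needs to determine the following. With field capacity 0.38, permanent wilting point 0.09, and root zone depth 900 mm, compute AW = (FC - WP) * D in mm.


AW = (FC - WP) * D
   = (0.38 - 0.09) * 900
   = 0.29 * 900
   = 261 mm


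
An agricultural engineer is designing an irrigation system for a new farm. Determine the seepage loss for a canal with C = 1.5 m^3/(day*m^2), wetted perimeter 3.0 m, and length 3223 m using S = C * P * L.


S = C * P * L
  = 1.5 * 3.0 * 3223
  = 14503.50 m^3/day


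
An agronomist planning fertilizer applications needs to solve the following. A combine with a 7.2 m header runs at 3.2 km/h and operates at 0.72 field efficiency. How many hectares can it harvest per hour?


C = w * v * eta_f / 10
  = 7.2 * 3.2 * 0.72 / 10
  = 16.59 / 10
  = 1.66 ha/h


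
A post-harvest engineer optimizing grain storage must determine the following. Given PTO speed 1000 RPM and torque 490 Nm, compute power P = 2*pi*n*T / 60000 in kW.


P = 2*pi*n*T / 60000
  = 2*pi * 1000 * 490 / 60000
  = 3078760.80 / 60000
  = 51.31 kW


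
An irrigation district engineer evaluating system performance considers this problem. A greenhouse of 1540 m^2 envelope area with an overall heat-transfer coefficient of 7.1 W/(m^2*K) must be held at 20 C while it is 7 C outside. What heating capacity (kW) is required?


dT = 20 - (7) = 13 K
Q = U * A * dT
  = 7.1 * 1540 * 13
  = 142142 W = 142.14 kW


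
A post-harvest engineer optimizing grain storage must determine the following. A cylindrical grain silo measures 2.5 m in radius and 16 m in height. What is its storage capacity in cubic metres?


V = pi * r^2 * h
  = pi * 2.5^2 * 16
  = pi * 6.25 * 16
  = 314.16 m^3


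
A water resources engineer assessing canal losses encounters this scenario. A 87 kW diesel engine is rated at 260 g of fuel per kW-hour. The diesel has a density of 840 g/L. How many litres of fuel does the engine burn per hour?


FC = P * BSFC / rho_fuel
   = 87 * 260 / 840
   = 22620 / 840
   = 26.93 L/h


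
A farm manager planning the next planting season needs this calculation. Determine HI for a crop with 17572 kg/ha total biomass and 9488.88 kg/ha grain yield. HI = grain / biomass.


HI = grain_yield / biomass
   = 9488.88 / 17572
   = 0.54


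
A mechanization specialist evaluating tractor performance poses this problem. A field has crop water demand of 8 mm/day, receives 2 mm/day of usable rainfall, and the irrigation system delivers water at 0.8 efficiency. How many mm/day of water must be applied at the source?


IWR = (ETc - Pe) / Ea
    = (8 - 2) / 0.8
    = 6 / 0.8
    = 7.50 mm/day


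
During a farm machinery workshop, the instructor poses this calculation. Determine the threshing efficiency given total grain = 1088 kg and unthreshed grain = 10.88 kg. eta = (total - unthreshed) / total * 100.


eta = (total - unthreshed) / total * 100
    = (1088 - 10.88) / 1088 * 100
    = 1077.12 / 1088 * 100
    = 99%


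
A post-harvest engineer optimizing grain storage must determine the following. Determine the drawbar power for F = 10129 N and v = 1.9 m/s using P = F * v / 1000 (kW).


P = F * v / 1000
  = 10129 * 1.9 / 1000
  = 19245.10 / 1000
  = 19.25 kW


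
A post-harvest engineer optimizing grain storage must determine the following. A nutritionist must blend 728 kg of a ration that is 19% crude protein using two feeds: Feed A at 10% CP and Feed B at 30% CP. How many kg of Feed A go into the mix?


parts_A = CP_b - target = 30 - 19 = 11
parts_B = target - CP_a = 19 - 10 = 9
total_parts = 11 + 9 = 20
Feed A = 728 * 11 / 20 = 400.40 kg
Feed B = 728 * 9 / 20 = 327.60 kg

400.40 kg


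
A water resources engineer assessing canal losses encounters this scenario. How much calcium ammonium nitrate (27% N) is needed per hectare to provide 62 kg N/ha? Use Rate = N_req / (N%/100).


Rate = N_required / (N_content / 100)
     = 62 / (27 / 100)
     = 62 / 0.27
     = 229.63 kg/ha


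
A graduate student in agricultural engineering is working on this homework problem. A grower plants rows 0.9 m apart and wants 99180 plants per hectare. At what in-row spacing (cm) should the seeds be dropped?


spacing = 10000 / (row_sp * density)
        = 10000 / (0.9 * 99180)
        = 10000 / 89262
        = 0.11203 m = 11.20 cm


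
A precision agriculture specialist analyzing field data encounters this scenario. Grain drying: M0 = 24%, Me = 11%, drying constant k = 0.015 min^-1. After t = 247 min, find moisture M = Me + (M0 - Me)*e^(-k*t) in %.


M = Me + (M0 - Me) * e^(-k*t)
  = 11 + (24 - 11) * e^(-0.015*247)
  = 11 + 13 * e^(-3.705)
  = 11 + 13 * 0.02460
  = 11 + 0.3198
  = 11.32%


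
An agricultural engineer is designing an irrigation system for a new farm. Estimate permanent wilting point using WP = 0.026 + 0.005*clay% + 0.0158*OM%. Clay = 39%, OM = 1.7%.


WP = 0.026 + 0.005*39 + 0.0158*1.7
   = 0.026 + 0.1950 + 0.0269
   = 0.2479


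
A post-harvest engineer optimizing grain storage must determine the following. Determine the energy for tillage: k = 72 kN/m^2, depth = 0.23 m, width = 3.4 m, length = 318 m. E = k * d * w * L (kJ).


E = k * d * w * L
  = 72 * 0.23 * 3.4 * 318
  = 17904.67 kJ


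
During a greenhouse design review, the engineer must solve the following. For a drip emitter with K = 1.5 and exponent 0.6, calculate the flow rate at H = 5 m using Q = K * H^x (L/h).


Q = K * H^x
  = 1.5 * 5^0.6
  = 1.5 * 2.6265
  = 3.94 L/h


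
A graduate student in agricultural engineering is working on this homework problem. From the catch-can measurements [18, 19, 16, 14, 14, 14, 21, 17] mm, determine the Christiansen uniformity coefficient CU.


xbar = 133 / 8 = 16.625
sum|xi - xbar| = 17
CU = 100 * (1 - 17 / (8 * 16.625))
   = 100 * (1 - 0.1278)
   = 87.22%


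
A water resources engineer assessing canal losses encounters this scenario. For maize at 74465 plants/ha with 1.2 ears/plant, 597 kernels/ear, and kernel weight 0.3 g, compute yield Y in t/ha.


Y = density * ears * kernels * kw
  = 74465 * 1.2 * 597 * 0.3 g/ha
  = 16004017.80 g/ha
  = 16004.02 kg/ha = 16.00 t/ha


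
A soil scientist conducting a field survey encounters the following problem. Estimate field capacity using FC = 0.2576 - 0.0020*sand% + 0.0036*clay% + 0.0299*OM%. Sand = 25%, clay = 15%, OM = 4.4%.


FC = 0.2576 - 0.0020*25 + 0.0036*15 + 0.0299*4.4
   = 0.2576 - 0.0500 + 0.0540 + 0.1316
   = 0.3932


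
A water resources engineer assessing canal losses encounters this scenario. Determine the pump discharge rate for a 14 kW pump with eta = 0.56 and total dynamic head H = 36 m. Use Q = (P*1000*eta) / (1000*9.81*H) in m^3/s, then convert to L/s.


Q = (P * 1000 * eta) / (rho * g * H)
  = (14 * 1000 * 0.56) / (1000 * 9.81 * 36)
  = 7840 / 353160
  = 0.02220 m^3/s = 22.20 L/s


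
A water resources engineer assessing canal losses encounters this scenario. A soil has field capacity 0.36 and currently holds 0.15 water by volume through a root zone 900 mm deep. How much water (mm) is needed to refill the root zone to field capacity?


SMD = (FC - theta) * D
    = (0.36 - 0.15) * 900
    = 0.210 * 900
    = 189 mm


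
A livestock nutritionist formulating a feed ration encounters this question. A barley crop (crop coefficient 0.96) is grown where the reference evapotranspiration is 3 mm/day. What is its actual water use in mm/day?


ETc = Kc * ET0
    = 0.96 * 3
    = 2.88 mm/day


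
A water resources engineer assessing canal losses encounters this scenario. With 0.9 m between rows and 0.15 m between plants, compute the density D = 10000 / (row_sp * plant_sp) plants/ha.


D = 10000 / (row_sp * plant_sp)
  = 10000 / (0.9 * 0.15)
  = 10000 / 0.1350
  = 74074.07 plants/ha


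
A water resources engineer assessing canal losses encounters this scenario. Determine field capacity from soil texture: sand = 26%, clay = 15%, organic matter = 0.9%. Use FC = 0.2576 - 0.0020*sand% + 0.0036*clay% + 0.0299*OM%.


FC = 0.2576 - 0.0020*26 + 0.0036*15 + 0.0299*0.9
   = 0.2576 - 0.0520 + 0.0540 + 0.0269
   = 0.2865


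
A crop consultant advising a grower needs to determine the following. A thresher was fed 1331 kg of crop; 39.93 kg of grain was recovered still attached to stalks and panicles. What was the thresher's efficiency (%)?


eta = (total - unthreshed) / total * 100
    = (1331 - 39.93) / 1331 * 100
    = 1291.07 / 1331 * 100
    = 97%


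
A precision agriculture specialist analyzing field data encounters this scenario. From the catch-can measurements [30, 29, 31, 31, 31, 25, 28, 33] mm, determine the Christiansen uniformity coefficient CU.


xbar = 238 / 8 = 29.750
sum|xi - xbar| = 14.500
CU = 100 * (1 - 14.500 / (8 * 29.750))
   = 100 * (1 - 0.0609)
   = 93.91%


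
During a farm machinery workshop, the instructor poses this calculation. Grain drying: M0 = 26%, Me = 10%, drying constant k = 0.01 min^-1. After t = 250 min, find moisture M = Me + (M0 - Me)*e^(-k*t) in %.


M = Me + (M0 - Me) * e^(-k*t)
  = 10 + (26 - 10) * e^(-0.01*250)
  = 10 + 16 * e^(-2.500)
  = 10 + 16 * 0.08208
  = 10 + 1.3134
  = 11.31%


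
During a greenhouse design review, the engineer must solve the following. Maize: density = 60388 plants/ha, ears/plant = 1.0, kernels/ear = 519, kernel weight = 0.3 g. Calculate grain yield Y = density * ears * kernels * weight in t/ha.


Y = density * ears * kernels * kw
  = 60388 * 1.0 * 519 * 0.3 g/ha
  = 9402411.60 g/ha
  = 9402.41 kg/ha = 9.40 t/ha


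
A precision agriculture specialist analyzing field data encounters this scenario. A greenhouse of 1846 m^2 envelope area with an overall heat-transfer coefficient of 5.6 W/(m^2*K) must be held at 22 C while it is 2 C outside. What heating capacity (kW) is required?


dT = 22 - (2) = 20 K
Q = U * A * dT
  = 5.6 * 1846 * 20
  = 206752 W = 206.75 kW


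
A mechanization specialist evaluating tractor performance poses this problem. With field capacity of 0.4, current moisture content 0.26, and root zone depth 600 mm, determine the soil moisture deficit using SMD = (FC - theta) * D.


SMD = (FC - theta) * D
    = (0.4 - 0.26) * 600
    = 0.140 * 600
    = 84 mm


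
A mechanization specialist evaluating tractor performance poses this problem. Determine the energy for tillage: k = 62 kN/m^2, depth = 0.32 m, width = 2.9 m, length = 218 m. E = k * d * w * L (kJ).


E = k * d * w * L
  = 62 * 0.32 * 2.9 * 218
  = 12542.85 kJ


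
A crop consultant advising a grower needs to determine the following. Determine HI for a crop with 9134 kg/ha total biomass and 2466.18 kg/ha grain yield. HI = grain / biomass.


HI = grain_yield / biomass
   = 2466.18 / 9134
   = 0.27


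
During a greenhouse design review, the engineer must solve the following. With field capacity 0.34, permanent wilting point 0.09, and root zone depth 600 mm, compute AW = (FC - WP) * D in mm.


AW = (FC - WP) * D
   = (0.34 - 0.09) * 600
   = 0.25 * 600
   = 150 mm


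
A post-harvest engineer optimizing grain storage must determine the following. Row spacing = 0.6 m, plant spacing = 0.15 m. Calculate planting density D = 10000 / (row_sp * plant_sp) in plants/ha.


D = 10000 / (row_sp * plant_sp)
  = 10000 / (0.6 * 0.15)
  = 10000 / 0.0900
  = 111111.11 plants/ha


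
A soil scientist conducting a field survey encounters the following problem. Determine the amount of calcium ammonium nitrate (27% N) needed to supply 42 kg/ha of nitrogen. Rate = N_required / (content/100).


Rate = N_required / (N_content / 100)
     = 42 / (27 / 100)
     = 42 / 0.27
     = 155.56 kg/ha


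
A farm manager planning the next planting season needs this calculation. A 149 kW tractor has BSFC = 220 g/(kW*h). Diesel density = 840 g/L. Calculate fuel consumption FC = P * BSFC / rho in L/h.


FC = P * BSFC / rho_fuel
   = 149 * 220 / 840
   = 32780 / 840
   = 39.02 L/h


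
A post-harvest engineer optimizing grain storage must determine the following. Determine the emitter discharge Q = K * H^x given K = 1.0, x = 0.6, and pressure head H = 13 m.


Q = K * H^x
  = 1.0 * 13^0.6
  = 1.0 * 4.6598
  = 4.66 L/h


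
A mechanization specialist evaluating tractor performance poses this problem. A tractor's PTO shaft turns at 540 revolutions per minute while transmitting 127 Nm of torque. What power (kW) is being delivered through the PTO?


P = 2*pi*n*T / 60000
  = 2*pi * 540 * 127 / 60000
  = 430900.85 / 60000
  = 7.18 kW


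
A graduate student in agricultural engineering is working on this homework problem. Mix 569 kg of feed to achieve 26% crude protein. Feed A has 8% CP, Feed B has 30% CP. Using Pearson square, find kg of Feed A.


parts_A = CP_b - target = 30 - 26 = 4
parts_B = target - CP_a = 26 - 8 = 18
total_parts = 4 + 18 = 22
Feed A = 569 * 4 / 22 = 103.45 kg
Feed B = 569 * 18 / 22 = 465.55 kg

103.45 kg


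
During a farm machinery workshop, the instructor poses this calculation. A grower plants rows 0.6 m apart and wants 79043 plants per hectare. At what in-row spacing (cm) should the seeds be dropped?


spacing = 10000 / (row_sp * density)
        = 10000 / (0.6 * 79043)
        = 10000 / 47425.80
        = 0.21086 m = 21.09 cm


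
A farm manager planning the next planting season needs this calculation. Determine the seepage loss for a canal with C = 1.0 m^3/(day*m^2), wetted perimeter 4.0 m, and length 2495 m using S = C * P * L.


S = C * P * L
  = 1.0 * 4.0 * 2495
  = 9980 m^3/day


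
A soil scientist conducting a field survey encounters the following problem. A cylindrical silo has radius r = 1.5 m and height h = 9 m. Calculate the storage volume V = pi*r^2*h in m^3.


V = pi * r^2 * h
  = pi * 1.5^2 * 9
  = pi * 2.25 * 9
  = 63.62 m^3


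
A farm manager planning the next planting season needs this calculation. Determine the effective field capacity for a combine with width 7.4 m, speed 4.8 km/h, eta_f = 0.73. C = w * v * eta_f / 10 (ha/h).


C = w * v * eta_f / 10
  = 7.4 * 4.8 * 0.73 / 10
  = 25.93 / 10
  = 2.59 ha/h


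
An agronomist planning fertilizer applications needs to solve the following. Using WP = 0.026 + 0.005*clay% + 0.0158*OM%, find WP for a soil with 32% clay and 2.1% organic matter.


WP = 0.026 + 0.005*32 + 0.0158*2.1
   = 0.026 + 0.1600 + 0.0332
   = 0.2192


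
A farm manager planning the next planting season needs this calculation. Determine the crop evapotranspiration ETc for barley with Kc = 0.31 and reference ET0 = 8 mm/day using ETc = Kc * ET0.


ETc = Kc * ET0
    = 0.31 * 8
    = 2.48 mm/day


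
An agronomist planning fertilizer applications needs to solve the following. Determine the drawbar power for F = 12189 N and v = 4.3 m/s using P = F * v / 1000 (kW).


P = F * v / 1000
  = 12189 * 4.3 / 1000
  = 52412.70 / 1000
  = 52.41 kW


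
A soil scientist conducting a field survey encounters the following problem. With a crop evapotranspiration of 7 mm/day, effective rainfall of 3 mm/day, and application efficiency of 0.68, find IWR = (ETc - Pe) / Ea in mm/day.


IWR = (ETc - Pe) / Ea
    = (7 - 3) / 0.68
    = 4 / 0.68
    = 5.88 mm/day


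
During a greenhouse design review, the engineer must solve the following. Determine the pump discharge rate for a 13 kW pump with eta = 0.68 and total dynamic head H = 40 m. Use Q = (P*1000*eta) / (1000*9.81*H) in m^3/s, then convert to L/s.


Q = (P * 1000 * eta) / (rho * g * H)
  = (13 * 1000 * 0.68) / (1000 * 9.81 * 40)
  = 8840 / 392400
  = 0.02253 m^3/s = 22.53 L/s


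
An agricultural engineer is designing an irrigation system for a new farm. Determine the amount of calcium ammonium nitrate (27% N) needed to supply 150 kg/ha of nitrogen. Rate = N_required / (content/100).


Rate = N_required / (N_content / 100)
     = 150 / (27 / 100)
     = 150 / 0.27
     = 555.56 kg/ha


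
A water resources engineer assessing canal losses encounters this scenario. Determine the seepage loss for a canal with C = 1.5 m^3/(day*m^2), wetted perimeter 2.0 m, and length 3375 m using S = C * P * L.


S = C * P * L
  = 1.5 * 2.0 * 3375
  = 10125 m^3/day


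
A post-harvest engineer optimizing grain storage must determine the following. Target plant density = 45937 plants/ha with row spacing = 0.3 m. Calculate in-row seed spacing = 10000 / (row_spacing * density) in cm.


spacing = 10000 / (row_sp * density)
        = 10000 / (0.3 * 45937)
        = 10000 / 13781.10
        = 0.72563 m = 72.56 cm


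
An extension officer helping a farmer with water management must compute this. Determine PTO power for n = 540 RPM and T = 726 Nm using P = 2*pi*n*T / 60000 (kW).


P = 2*pi*n*T / 60000
  = 2*pi * 540 * 726 / 60000
  = 2463259.97 / 60000
  = 41.05 kW


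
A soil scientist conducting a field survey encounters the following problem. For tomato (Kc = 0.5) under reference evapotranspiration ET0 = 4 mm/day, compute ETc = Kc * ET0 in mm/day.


ETc = Kc * ET0
    = 0.5 * 4
    = 2 mm/day


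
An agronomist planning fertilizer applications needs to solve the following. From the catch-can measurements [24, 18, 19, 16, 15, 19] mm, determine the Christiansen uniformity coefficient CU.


xbar = 111 / 6 = 18.500
sum|xi - xbar| = 13
CU = 100 * (1 - 13 / (6 * 18.500))
   = 100 * (1 - 0.1171)
   = 88.29%


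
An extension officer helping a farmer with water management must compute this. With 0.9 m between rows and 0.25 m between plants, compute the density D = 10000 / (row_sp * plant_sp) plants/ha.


D = 10000 / (row_sp * plant_sp)
  = 10000 / (0.9 * 0.25)
  = 10000 / 0.2250
  = 44444.44 plants/ha


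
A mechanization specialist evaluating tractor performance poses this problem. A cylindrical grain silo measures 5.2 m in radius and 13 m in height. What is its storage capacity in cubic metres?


V = pi * r^2 * h
  = pi * 5.2^2 * 13
  = pi * 27.04 * 13
  = 1104.33 m^3


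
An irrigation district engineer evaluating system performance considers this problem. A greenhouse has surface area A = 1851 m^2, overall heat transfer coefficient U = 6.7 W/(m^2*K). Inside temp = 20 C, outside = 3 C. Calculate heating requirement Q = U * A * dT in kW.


dT = 20 - (3) = 17 K
Q = U * A * dT
  = 6.7 * 1851 * 17
  = 210828.90 W = 210.83 kW


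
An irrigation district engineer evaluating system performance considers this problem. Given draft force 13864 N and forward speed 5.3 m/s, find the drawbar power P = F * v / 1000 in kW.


P = F * v / 1000
  = 13864 * 5.3 / 1000
  = 73479.20 / 1000
  = 73.48 kW


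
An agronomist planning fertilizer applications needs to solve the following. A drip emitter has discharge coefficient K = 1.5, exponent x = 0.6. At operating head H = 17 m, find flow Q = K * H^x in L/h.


Q = K * H^x
  = 1.5 * 17^0.6
  = 1.5 * 5.4736
  = 8.21 L/h


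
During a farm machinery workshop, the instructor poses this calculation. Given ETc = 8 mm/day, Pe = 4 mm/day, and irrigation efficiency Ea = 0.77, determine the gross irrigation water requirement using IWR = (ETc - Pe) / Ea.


IWR = (ETc - Pe) / Ea
    = (8 - 4) / 0.77
    = 4 / 0.77
    = 5.19 mm/day


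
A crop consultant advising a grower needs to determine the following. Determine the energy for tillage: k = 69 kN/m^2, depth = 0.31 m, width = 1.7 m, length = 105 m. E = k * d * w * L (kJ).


E = k * d * w * L
  = 69 * 0.31 * 1.7 * 105
  = 3818.12 kJ


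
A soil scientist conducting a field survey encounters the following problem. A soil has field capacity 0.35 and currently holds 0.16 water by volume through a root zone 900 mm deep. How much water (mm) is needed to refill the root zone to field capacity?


SMD = (FC - theta) * D
    = (0.35 - 0.16) * 900
    = 0.190 * 900
    = 171 mm


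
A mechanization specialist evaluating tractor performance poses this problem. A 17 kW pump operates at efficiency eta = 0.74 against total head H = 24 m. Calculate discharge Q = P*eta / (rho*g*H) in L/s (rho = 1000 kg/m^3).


Q = (P * 1000 * eta) / (rho * g * H)
  = (17 * 1000 * 0.74) / (1000 * 9.81 * 24)
  = 12580 / 235440
  = 0.05343 m^3/s = 53.43 L/s


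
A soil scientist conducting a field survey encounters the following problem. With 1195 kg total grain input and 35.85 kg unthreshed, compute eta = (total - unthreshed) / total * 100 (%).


eta = (total - unthreshed) / total * 100
    = (1195 - 35.85) / 1195 * 100
    = 1159.15 / 1195 * 100
    = 97%


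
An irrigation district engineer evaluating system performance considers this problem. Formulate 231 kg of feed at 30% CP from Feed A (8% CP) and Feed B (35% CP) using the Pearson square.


parts_A = CP_b - target = 35 - 30 = 5
parts_B = target - CP_a = 30 - 8 = 22
total_parts = 5 + 22 = 27
Feed A = 231 * 5 / 27 = 42.78 kg
Feed B = 231 * 22 / 27 = 188.22 kg

42.78 kg


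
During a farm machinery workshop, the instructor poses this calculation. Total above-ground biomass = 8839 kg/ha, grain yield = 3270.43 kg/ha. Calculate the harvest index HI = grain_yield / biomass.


HI = grain_yield / biomass
   = 3270.43 / 8839
   = 0.37


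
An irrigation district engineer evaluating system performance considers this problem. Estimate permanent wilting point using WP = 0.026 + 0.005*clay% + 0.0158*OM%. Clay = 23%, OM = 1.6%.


WP = 0.026 + 0.005*23 + 0.0158*1.6
   = 0.026 + 0.1150 + 0.0253
   = 0.1663


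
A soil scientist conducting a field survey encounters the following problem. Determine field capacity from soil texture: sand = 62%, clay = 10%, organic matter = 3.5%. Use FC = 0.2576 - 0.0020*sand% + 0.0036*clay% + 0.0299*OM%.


FC = 0.2576 - 0.0020*62 + 0.0036*10 + 0.0299*3.5
   = 0.2576 - 0.1240 + 0.0360 + 0.1047
   = 0.2743


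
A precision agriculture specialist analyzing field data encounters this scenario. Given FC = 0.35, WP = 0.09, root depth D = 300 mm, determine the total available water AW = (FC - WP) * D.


AW = (FC - WP) * D
   = (0.35 - 0.09) * 300
   = 0.26 * 300
   = 78 mm


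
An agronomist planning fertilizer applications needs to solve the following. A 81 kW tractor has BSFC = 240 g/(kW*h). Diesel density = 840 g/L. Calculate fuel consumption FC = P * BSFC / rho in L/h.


FC = P * BSFC / rho_fuel
   = 81 * 240 / 840
   = 19440 / 840
   = 23.14 L/h
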